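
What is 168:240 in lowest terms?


Find GCD(168, 240)
GCD = 24
Divide both by 24: 168/24 = 7, 240/24 = 10
Simplified ratio = 7:10

7:10


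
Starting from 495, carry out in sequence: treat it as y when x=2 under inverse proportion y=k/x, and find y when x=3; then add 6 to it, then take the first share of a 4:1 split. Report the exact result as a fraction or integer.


Start with 495.
Step 1: Inverse prop: k = (495)*2; new y = k/3 = 495*2/3 = 330
Step 2: Add 6: 330+6=336; split 4:1 first = 336*4/5 = 1344/5
Final result = 1344/5

1344/5


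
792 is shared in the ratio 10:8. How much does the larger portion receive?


Total parts = 10 + 8 = 18
Value per part = 792 / 18 = 44
First share = 10 * 44 = 440
Second share = 8 * 44 = 352
Larger share = 440

440


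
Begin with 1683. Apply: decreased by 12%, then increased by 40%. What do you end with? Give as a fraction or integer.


Start: 1683
Step 1: decrease by 12% => multiply by 88/100
  1683 * 88/100 = 37026/25
Step 2: increase by 40% => multiply by 140/100
  37026/25 * 140/100 = 259182/125
Final value = 259182/125

259182/125


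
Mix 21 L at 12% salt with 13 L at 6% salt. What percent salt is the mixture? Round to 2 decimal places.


Solute in mixture 1 = 12% of 21 L = 21*12/100 = 63/25 L
Solute in mixture 2 = 6% of 13 L = 13*6/100 = 39/50 L
Total solute = 63/25 + 39/50 = 33/10 L
Total volume = 21 + 13 = 34 L
Final concentration = 33/10/34 * 100 = 9.71%

9.71


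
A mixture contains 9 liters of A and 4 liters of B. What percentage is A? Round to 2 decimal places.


Volume of A = 9 L
Volume of B = 4 L
Total volume = 9 + 4 = 13 L
Percentage of A = (9/13) * 100
= 69.23%

69.23


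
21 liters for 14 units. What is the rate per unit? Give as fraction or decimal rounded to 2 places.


Total liters = 21
Number of units = 14
Unit rate = 21 / 14
= 1.50 liters per unit

1.50


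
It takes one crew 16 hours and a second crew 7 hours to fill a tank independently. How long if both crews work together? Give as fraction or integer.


Rate of A = 1/16 job per hour
Rate of B = 1/7 job per hour
Combined rate = 1/16 + 1/7
Find common denominator: (7 + 16)/(16*7) = 23/112
Combined rate = 23/112 job per hour
Time together = 1 / (23/112) = 112/23 hours

112/23


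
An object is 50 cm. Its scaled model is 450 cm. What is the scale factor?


Original length = 50 cm
Scaled length = 450 cm
Scale factor = 450 / 50
= 9

9


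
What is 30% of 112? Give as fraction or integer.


Compute 30% of 112
Convert percentage: 30% = 30/100
Multiply: 112 * 30/100
= 3360/100
= 168/5

168/5


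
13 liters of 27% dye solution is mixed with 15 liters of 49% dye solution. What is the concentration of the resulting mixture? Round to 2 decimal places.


Solute in mixture 1 = 27% of 13 L = 13*27/100 = 351/100 L
Solute in mixture 2 = 49% of 15 L = 15*49/100 = 147/20 L
Total solute = 351/100 + 147/20 = 543/50 L
Total volume = 13 + 15 = 28 L
Final concentration = 543/50/28 * 100 = 38.79%

38.79


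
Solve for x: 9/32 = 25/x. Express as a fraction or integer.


Setting up: 9/32 = 25/x
Cross multiply: 9 * x = 32 * 25
9x = 800
x = 800/9
x = 800/9

800/9


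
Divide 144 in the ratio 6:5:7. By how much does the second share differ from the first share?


Total parts = 6 + 5 + 7 = 18
Value per part = 144 / 18 = 8
Shares: 6*8=48, 5*8=40, 7*8=56
Second share = 40, first share = 48
Difference = |40 - 48| = 8

8


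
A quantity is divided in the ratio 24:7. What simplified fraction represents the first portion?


Total parts = 24 + 7 = 31
First part fraction = 24/31
Simplify: 24/31 = 24/31

24/31


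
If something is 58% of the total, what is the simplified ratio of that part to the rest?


Part = 58%, Remainder = 42%
Ratio = 58:42
GCD(58, 42) = 2
Simplify: 29:21 = 29:21

29:21


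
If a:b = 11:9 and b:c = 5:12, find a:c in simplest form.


Given a:b = 11:9 and b:c = 5:12
Make b consistent. Multiply first ratio by 5: a:b = 55:45
Multiply second ratio by 9: b:c = 45:108
Now b = 45 in both, so a:b:c = 55:45:108
Therefore a:c = 55:108
Simplify by GCD: a:c = 55:108

55:108


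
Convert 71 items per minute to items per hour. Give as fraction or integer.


Converting from per minute to per hour
Rate = 71 items per minute
Multiply by 60: 71 * 60
= 4260 items per hour

4260


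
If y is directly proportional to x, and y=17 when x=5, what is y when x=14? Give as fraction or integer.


Direct proportion: y = kx
Find k: k = 17/5 = 17/5
Compute y at x=14: y = 17/5 * 14
y = 238/5

238/5


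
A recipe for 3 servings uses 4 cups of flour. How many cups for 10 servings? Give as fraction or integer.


Original: 4 cups for 3 servings
Target servings = 10
Scaling factor = 10/3
New amount = 4 * 10/3
= 40/3
= 40/3 cups

40/3


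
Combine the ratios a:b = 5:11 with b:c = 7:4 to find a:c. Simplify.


Given a:b = 5:11 and b:c = 7:4
Make b consistent. Multiply first ratio by 7: a:b = 35:77
Multiply second ratio by 11: b:c = 77:44
Now b = 77 in both, so a:b:c = 35:77:44
Therefore a:c = 35:44
Simplify by GCD: a:c = 35:44

35:44


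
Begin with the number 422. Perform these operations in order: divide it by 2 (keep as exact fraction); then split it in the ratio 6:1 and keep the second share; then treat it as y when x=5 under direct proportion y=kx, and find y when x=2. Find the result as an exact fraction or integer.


Start with 422.
Step 1: Divide by 2: 422 / 2 = 211
Step 2: Split 6:1, second share = 211 * 1/7 = 211/7
Step 3: Direct prop: k = (211/7)/5; new y = k*2 = 211/7*2/5 = 422/35
Final result = 422/35

422/35


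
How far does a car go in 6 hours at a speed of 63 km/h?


Using distance = speed * time
Speed = 63 km/h
Time = 6 hours
Distance = 63 * 6
= 378 km

378


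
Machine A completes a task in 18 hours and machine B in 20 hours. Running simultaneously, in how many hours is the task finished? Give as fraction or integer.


Rate of A = 1/18 job per hour
Rate of B = 1/20 job per hour
Combined rate = 1/18 + 1/20
Find common denominator: (20 + 18)/(18*20) = 38/360
Combined rate = 19/180 job per hour
Time together = 1 / (19/180) = 180/19 hours

180/19


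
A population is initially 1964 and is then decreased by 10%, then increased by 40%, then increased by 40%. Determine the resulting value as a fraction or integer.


Start: 1964
Step 1: decrease by 10% => multiply by 90/100
  1964 * 90/100 = 8838/5
Step 2: increase by 40% => multiply by 140/100
  8838/5 * 140/100 = 61866/25
Step 3: increase by 40% => multiply by 140/100
  61866/25 * 140/100 = 433062/125
Final value = 433062/125

433062/125


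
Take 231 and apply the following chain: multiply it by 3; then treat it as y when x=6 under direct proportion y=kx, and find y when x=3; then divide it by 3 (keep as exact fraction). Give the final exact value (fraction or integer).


Start with 231.
Step 1: Multiply by 3: 231 * 3 = 693
Step 2: Direct prop: k = (693)/6; new y = k*3 = 693*3/6 = 693/2
Step 3: Divide by 3: 693/2 / 3 = 231/2
Final result = 231/2

231/2


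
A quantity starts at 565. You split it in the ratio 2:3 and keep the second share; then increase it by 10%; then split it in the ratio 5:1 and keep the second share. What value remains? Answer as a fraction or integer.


Start with 565.
Step 1: Split 2:3, second share = 565 * 3/5 = 339
Step 2: Increase by 10%: 339 * 110/100 = 3729/10
Step 3: Split 5:1, second share = 3729/10 * 1/6 = 1243/20
Final result = 1243/20

1243/20


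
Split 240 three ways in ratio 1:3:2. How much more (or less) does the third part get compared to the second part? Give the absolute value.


Total parts = 1 + 3 + 2 = 6
Value per part = 240 / 6 = 40
Shares: 1*40=40, 3*40=120, 2*40=80
Third share = 80, second share = 120
Difference = |80 - 120| = 40

40


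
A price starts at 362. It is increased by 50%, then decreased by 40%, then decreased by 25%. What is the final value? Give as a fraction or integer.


Start: 362
Step 1: increase by 50% => multiply by 150/100
  362 * 150/100 = 543
Step 2: decrease by 40% => multiply by 60/100
  543 * 60/100 = 1629/5
Step 3: decrease by 25% => multiply by 75/100
  1629/5 * 75/100 = 4887/20
Final value = 4887/20

4887/20


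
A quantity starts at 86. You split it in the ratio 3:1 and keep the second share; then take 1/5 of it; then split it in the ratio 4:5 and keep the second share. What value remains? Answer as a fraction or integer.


Start with 86.
Step 1: Split 3:1, second share = 86 * 1/4 = 43/2
Step 2: Take 1/5: 43/2 * 1/5 = 43/10
Step 3: Split 4:5, second share = 43/10 * 5/9 = 43/18
Final result = 43/18

43/18


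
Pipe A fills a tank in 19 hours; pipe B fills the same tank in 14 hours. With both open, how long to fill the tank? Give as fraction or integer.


Rate of A = 1/19 job per hour
Rate of B = 1/14 job per hour
Combined rate = 1/19 + 1/14
Find common denominator: (14 + 19)/(19*14) = 33/266
Combined rate = 33/266 job per hour
Time together = 1 / (33/266) = 266/33 hours

266/33


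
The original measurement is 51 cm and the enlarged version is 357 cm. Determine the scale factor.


Original length = 51 cm
Scaled length = 357 cm
Scale factor = 357 / 51
= 7

7


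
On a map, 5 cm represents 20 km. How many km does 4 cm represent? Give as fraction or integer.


Map scale: 5 cm = 20 km
Measured distance on map = 4 cm
Set up proportion: 4 * 20 / 5
= 80 / 5
= 16 km

16


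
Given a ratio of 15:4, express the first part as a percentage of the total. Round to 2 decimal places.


Total parts = 15 + 4 = 19
First part fraction = 15/19
Percentage = (15/19) * 100
= 0.789474 * 100
= 78.95%

78.95


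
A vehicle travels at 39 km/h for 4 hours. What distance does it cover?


Using distance = speed * time
Speed = 39 km/h
Time = 4 hours
Distance = 39 * 4
= 156 km

156


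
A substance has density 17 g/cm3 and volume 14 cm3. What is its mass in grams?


Using mass = density * volume
Density = 17 g/cm3
Volume = 14 cm3
Mass = 17 * 14
= 238 g

238


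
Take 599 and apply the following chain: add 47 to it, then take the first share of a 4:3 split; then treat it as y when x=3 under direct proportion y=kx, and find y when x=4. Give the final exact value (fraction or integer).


Start with 599.
Step 1: Add 47: 599+47=646; split 4:3 first = 646*4/7 = 2584/7
Step 2: Direct prop: k = (2584/7)/3; new y = k*4 = 2584/7*4/3 = 10336/21
Final result = 10336/21

10336/21


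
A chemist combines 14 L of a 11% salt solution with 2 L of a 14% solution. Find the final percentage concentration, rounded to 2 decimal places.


Solute in mixture 1 = 11% of 14 L = 14*11/100 = 77/50 L
Solute in mixture 2 = 14% of 2 L = 2*14/100 = 7/25 L
Total solute = 77/50 + 7/25 = 91/50 L
Total volume = 14 + 2 = 16 L
Final concentration = 91/50/16 * 100 = 11.38%

11.38


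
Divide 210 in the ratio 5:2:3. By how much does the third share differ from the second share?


Total parts = 5 + 2 + 3 = 10
Value per part = 210 / 10 = 21
Shares: 5*21=105, 2*21=42, 3*21=63
Third share = 63, second share = 42
Difference = |63 - 42| = 21

21


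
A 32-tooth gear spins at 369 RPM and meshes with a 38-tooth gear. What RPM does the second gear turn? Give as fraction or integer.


Gear ratio: teeth_A * RPM_A = teeth_B * RPM_B
32 * 369 = 38 * RPM_B
11808 = 38 * RPM_B
RPM_B = 11808 / 38
RPM_B = 5904/19

5904/19


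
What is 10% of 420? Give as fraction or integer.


Compute 10% of 420
Convert percentage: 10% = 10/100
Multiply: 420 * 10/100
= 4200/100
= 42

42


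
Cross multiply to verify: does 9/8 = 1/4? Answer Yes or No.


Cross multiply to check 9/8 = 1/4
Left cross product: 9 * 4 = 36
Right cross product: 8 * 1 = 8
36 != 8
Not equal, so proportions differ => No

No


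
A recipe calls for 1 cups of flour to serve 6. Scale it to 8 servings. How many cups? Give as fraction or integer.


Original: 1 cups for 6 servings
Target servings = 8
Scaling factor = 8/6
New amount = 1 * 8/6
= 8/6
= 4/3 cups

4/3


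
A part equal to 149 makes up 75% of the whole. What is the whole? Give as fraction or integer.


Given: 149 is 75% of the whole
Set up: 149 = 75/100 * whole
whole = 149 * 100 / 75
whole = 14900 / 75
whole = 596/3

596/3


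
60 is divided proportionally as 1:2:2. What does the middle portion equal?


Ratio = 1:2:2
Total parts = 1 + 2 + 2 = 5
Value per part = 60 / 5 = 12
First share = 1 * 12 = 12
Middle share = 2 * 12 = 24
Third share = 2 * 12 = 24

24


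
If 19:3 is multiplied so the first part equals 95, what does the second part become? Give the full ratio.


Original ratio: 19:3
First term target: 95
Scale factor = 95 / 19 = 5
Multiply second term: 3 * 5 = 15
Equivalent ratio = 95:15

95:15


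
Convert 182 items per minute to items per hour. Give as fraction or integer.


Converting from per minute to per hour
Rate = 182 items per minute
Multiply by 60: 182 * 60
= 10920 items per hour

10920


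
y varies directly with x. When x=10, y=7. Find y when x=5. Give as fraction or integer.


Direct proportion: y = kx
Find k: k = 7/10 = 7/10
Compute y at x=5: y = 7/10 * 5
y = 7/2

7/2


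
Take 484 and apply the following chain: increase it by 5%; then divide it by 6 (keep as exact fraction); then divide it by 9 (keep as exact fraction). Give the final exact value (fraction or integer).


Start with 484.
Step 1: Increase by 5%: 484 * 105/100 = 2541/5
Step 2: Divide by 6: 2541/5 / 6 = 847/10
Step 3: Divide by 9: 847/10 / 9 = 847/90
Final result = 847/90

847/90


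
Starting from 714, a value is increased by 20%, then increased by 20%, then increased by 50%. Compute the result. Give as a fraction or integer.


Start: 714
Step 1: increase by 20% => multiply by 120/100
  714 * 120/100 = 4284/5
Step 2: increase by 20% => multiply by 120/100
  4284/5 * 120/100 = 25704/25
Step 3: increase by 50% => multiply by 150/100
  25704/25 * 150/100 = 38556/25
Final value = 38556/25

38556/25


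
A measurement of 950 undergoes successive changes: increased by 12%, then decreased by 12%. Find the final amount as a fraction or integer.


Start: 950
Step 1: increase by 12% => multiply by 112/100
  950 * 112/100 = 1064
Step 2: decrease by 12% => multiply by 88/100
  1064 * 88/100 = 23408/25
Final value = 23408/25

23408/25


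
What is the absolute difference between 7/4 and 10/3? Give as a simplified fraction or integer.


Simplify: 7/4 = 7/4 and 10/3 = 10/3
Find common denominator: LCD = 12
Convert: 21/12 and 40/12
Difference = |21 - 40|/12 = 19/12
Simplified = 19/12

19/12


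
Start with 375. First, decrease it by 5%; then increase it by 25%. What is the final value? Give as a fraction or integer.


Start with 375.
Step 1: Decrease by 5%: 375 * 95/100 = 1425/4
Step 2: Increase by 25%: 1425/4 * 125/100 = 7125/16
Final result = 7125/16

7125/16


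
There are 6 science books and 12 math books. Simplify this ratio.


Find GCD(6, 12)
GCD = 6
Divide both by 6: 6/6 = 1, 12/6 = 2
Simplified ratio = 1:2

1:2


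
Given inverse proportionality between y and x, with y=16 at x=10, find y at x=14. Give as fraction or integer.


Inverse proportion: y = k/x
Find k: k = 10 * 16 = 160
Compute y at x=14: y = 160/14
y = 80/7

80/7


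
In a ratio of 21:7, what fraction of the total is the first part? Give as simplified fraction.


Total parts = 21 + 7 = 28
First part fraction = 21/28
Simplify: 21/28 = 3/4

3/4


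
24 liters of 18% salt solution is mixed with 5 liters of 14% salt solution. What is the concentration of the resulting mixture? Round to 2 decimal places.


Solute in mixture 1 = 18% of 24 L = 24*18/100 = 108/25 L
Solute in mixture 2 = 14% of 5 L = 5*14/100 = 7/10 L
Total solute = 108/25 + 7/10 = 251/50 L
Total volume = 24 + 5 = 29 L
Final concentration = 251/50/29 * 100 = 17.31%

17.31


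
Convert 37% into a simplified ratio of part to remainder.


Part = 37%, Remainder = 63%
Ratio = 37:63
GCD(37, 63) = 1
Simplify: 37:63 = 37:63

37:63


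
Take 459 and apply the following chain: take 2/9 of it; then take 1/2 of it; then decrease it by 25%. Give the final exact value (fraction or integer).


Start with 459.
Step 1: Take 2/9: 459 * 2/9 = 102
Step 2: Take 1/2: 102 * 1/2 = 51
Step 3: Decrease by 25%: 51 * 75/100 = 153/4
Final result = 153/4

153/4


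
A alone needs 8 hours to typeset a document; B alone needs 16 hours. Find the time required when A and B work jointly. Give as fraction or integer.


Rate of A = 1/8 job per hour
Rate of B = 1/16 job per hour
Combined rate = 1/8 + 1/16
Find common denominator: (16 + 8)/(8*16) = 24/128
Combined rate = 3/16 job per hour
Time together = 1 / (3/16) = 16/3 hours

16/3


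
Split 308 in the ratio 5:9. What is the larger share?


Total parts = 5 + 9 = 14
Value per part = 308 / 14 = 22
First share = 5 * 22 = 110
Second share = 9 * 22 = 198
Larger share = 198

198


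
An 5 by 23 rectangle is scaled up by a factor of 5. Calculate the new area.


Original dimensions: 5 x 23
Enlargement factor = 5
New width = 5 * 5 = 25
New height = 23 * 5 = 115
New area = 25 * 115 = 2875

2875


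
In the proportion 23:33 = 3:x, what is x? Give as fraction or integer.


Setting up: 23/33 = 3/x
Cross multiply: 23 * x = 33 * 3
23x = 99
x = 99/23
x = 99/23

99/23


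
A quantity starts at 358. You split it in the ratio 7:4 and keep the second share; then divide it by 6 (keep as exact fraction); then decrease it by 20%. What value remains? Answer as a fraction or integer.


Start with 358.
Step 1: Split 7:4, second share = 358 * 4/11 = 1432/11
Step 2: Divide by 6: 1432/11 / 6 = 716/33
Step 3: Decrease by 20%: 716/33 * 80/100 = 2864/165
Final result = 2864/165

2864/165


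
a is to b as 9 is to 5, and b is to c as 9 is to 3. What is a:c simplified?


Given a:b = 9:5 and b:c = 9:3
Make b consistent. Multiply first ratio by 9: a:b = 81:45
Multiply second ratio by 5: b:c = 45:15
Now b = 45 in both, so a:b:c = 81:45:15
Therefore a:c = 81:15
Simplify by GCD: a:c = 27:5

27:5


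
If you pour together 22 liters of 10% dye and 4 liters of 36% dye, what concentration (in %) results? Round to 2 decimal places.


Solute in mixture 1 = 10% of 22 L = 22*10/100 = 11/5 L
Solute in mixture 2 = 36% of 4 L = 4*36/100 = 36/25 L
Total solute = 11/5 + 36/25 = 91/25 L
Total volume = 22 + 4 = 26 L
Final concentration = 91/25/26 * 100 = 14.00%

14.00


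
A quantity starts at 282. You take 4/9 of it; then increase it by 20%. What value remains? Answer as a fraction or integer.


Start with 282.
Step 1: Take 4/9: 282 * 4/9 = 376/3
Step 2: Increase by 20%: 376/3 * 120/100 = 752/5
Final result = 752/5

752/5


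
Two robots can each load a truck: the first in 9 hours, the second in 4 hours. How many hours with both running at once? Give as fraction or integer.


Rate of A = 1/9 job per hour
Rate of B = 1/4 job per hour
Combined rate = 1/9 + 1/4
Find common denominator: (4 + 9)/(9*4) = 13/36
Combined rate = 13/36 job per hour
Time together = 1 / (13/36) = 36/13 hours

36/13


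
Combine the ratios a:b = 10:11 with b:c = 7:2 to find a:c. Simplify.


Given a:b = 10:11 and b:c = 7:2
Make b consistent. Multiply first ratio by 7: a:b = 70:77
Multiply second ratio by 11: b:c = 77:22
Now b = 77 in both, so a:b:c = 70:77:22
Therefore a:c = 70:22
Simplify by GCD: a:c = 35:11

35:11


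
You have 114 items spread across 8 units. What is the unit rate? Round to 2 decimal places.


Total items = 114
Number of units = 8
Unit rate = 114 / 8
= 14.25 items per unit

14.25


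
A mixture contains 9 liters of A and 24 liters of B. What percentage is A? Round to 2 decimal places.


Volume of A = 9 L
Volume of B = 24 L
Total volume = 9 + 24 = 33 L
Percentage of A = (9/33) * 100
= 27.27%

27.27


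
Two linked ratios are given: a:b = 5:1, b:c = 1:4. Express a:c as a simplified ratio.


Given a:b = 5:1 and b:c = 1:4
Make b consistent. Multiply first ratio by 1: a:b = 5:1
Multiply second ratio by 1: b:c = 1:4
Now b = 1 in both, so a:b:c = 5:1:4
Therefore a:c = 5:4
Simplify by GCD: a:c = 5:4

5:4


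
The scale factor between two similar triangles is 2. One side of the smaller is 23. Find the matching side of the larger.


Similar triangles have proportional sides
Scale factor = 2
Smaller side = 23
Corresponding larger side = 23 * 2
= 46

46


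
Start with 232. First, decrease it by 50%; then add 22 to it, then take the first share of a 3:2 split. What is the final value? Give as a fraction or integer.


Start with 232.
Step 1: Decrease by 50%: 232 * 50/100 = 116
Step 2: Add 22: 116+22=138; split 3:2 first = 138*3/5 = 414/5
Final result = 414/5

414/5


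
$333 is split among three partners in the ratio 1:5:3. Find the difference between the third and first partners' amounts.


Total parts = 1 + 5 + 3 = 9
Value per part = 333 / 9 = 37
Shares: 1*37=37, 5*37=185, 3*37=111
Third share = 111, first share = 37
Difference = |111 - 37| = 74

74


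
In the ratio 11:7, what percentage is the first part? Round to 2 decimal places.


Total parts = 11 + 7 = 18
First part fraction = 11/18
Percentage = (11/18) * 100
= 0.611111 * 100
= 61.11%

61.11


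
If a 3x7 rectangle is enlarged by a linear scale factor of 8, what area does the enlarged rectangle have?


Original dimensions: 3 x 7
Enlargement factor = 8
New width = 3 * 8 = 24
New height = 7 * 8 = 56
New area = 24 * 56 = 1344

1344


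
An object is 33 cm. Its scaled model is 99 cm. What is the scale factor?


Original length = 33 cm
Scaled length = 99 cm
Scale factor = 99 / 33
= 3

3


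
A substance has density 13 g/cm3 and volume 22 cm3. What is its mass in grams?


Using mass = density * volume
Density = 13 g/cm3
Volume = 22 cm3
Mass = 13 * 22
= 286 g

286


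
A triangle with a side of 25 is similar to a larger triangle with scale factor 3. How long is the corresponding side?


Similar triangles have proportional sides
Scale factor = 3
Smaller side = 25
Corresponding larger side = 25 * 3
= 75

75


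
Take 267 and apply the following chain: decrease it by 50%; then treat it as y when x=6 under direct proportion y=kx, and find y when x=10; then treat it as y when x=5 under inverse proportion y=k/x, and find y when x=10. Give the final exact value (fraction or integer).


Start with 267.
Step 1: Decrease by 50%: 267 * 50/100 = 267/2
Step 2: Direct prop: k = (267/2)/6; new y = k*10 = 267/2*10/6 = 445/2
Step 3: Inverse prop: k = (445/2)*5; new y = k/10 = 445/2*5/10 = 445/4
Final result = 445/4

445/4


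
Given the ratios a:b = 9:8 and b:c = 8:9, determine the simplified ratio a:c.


Given a:b = 9:8 and b:c = 8:9
Make b consistent. Multiply first ratio by 8: a:b = 72:64
Multiply second ratio by 8: b:c = 64:72
Now b = 64 in both, so a:b:c = 72:64:72
Therefore a:c = 72:72
Simplify by GCD: a:c = 1:1

1:1


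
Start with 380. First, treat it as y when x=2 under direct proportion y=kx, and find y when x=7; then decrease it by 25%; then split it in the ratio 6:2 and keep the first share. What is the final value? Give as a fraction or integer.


Start with 380.
Step 1: Direct prop: k = (380)/2; new y = k*7 = 380*7/2 = 1330
Step 2: Decrease by 25%: 1330 * 75/100 = 1995/2
Step 3: Split 6:2, first share = 1995/2 * 6/8 = 5985/8
Final result = 5985/8

5985/8


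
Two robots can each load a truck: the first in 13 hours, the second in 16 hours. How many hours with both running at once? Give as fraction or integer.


Rate of A = 1/13 job per hour
Rate of B = 1/16 job per hour
Combined rate = 1/13 + 1/16
Find common denominator: (16 + 13)/(13*16) = 29/208
Combined rate = 29/208 job per hour
Time together = 1 / (29/208) = 208/29 hours

208/29


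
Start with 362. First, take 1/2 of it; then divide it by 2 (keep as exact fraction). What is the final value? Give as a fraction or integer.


Start with 362.
Step 1: Take 1/2: 362 * 1/2 = 181
Step 2: Divide by 2: 181 / 2 = 181/2
Final result = 181/2

181/2


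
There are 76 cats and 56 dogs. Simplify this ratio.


Find GCD(76, 56)
GCD = 4
Divide both by 4: 76/4 = 19, 56/4 = 14
Simplified ratio = 19:14

19:14


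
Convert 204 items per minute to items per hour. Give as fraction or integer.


Converting from per minute to per hour
Rate = 204 items per minute
Multiply by 60: 204 * 60
= 12240 items per hour

12240


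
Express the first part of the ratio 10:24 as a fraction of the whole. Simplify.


Total parts = 10 + 24 = 34
First part fraction = 10/34
Simplify: 10/34 = 5/17

5/17


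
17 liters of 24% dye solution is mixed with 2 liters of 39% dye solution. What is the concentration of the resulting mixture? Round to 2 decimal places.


Solute in mixture 1 = 24% of 17 L = 17*24/100 = 102/25 L
Solute in mixture 2 = 39% of 2 L = 2*39/100 = 39/50 L
Total solute = 102/25 + 39/50 = 243/50 L
Total volume = 17 + 2 = 19 L
Final concentration = 243/50/19 * 100 = 25.58%

25.58


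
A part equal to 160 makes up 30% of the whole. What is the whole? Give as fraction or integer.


Given: 160 is 30% of the whole
Set up: 160 = 30/100 * whole
whole = 160 * 100 / 30
whole = 16000 / 30
whole = 1600/3

1600/3


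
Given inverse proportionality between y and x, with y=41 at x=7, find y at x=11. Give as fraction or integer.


Inverse proportion: y = k/x
Find k: k = 7 * 41 = 287
Compute y at x=11: y = 287/11
y = 287/11

287/11


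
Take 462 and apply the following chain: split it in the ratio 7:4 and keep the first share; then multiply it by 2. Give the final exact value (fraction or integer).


Start with 462.
Step 1: Split 7:4, first share = 462 * 7/11 = 294
Step 2: Multiply by 2: 294 * 2 = 588
Final result = 588

588


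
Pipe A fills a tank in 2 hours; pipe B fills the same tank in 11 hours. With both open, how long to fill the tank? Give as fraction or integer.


Rate of A = 1/2 job per hour
Rate of B = 1/11 job per hour
Combined rate = 1/2 + 1/11
Find common denominator: (11 + 2)/(2*11) = 13/22
Combined rate = 13/22 job per hour
Time together = 1 / (13/22) = 22/13 hours

22/13


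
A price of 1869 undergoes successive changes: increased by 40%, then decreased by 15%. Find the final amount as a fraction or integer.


Start: 1869
Step 1: increase by 40% => multiply by 140/100
  1869 * 140/100 = 13083/5
Step 2: decrease by 15% => multiply by 85/100
  13083/5 * 85/100 = 222411/100
Final value = 222411/100

222411/100


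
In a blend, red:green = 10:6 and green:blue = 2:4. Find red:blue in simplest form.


Given a:b = 10:6 and b:c = 2:4
Make b consistent. Multiply first ratio by 2: a:b = 20:12
Multiply second ratio by 6: b:c = 12:24
Now b = 12 in both, so a:b:c = 20:12:24
Therefore a:c = 20:24
Simplify by GCD: a:c = 5:6

5:6


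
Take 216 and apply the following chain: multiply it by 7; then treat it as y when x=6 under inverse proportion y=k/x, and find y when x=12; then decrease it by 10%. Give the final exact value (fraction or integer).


Start with 216.
Step 1: Multiply by 7: 216 * 7 = 1512
Step 2: Inverse prop: k = (1512)*6; new y = k/12 = 1512*6/12 = 756
Step 3: Decrease by 10%: 756 * 90/100 = 3402/5
Final result = 3402/5

3402/5


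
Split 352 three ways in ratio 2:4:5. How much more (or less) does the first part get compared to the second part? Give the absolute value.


Total parts = 2 + 4 + 5 = 11
Value per part = 352 / 11 = 32
Shares: 2*32=64, 4*32=128, 5*32=160
First share = 64, second share = 128
Difference = |64 - 128| = 64

64


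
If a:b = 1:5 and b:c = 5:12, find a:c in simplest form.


Given a:b = 1:5 and b:c = 5:12
Make b consistent. Multiply first ratio by 5: a:b = 5:25
Multiply second ratio by 5: b:c = 25:60
Now b = 25 in both, so a:b:c = 5:25:60
Therefore a:c = 5:60
Simplify by GCD: a:c = 1:12

1:12


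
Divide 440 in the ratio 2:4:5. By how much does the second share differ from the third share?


Total parts = 2 + 4 + 5 = 11
Value per part = 440 / 11 = 40
Shares: 2*40=80, 4*40=160, 5*40=200
Second share = 160, third share = 200
Difference = |160 - 200| = 40

40


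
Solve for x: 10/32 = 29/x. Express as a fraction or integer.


Setting up: 10/32 = 29/x
Cross multiply: 10 * x = 32 * 29
10x = 928
x = 928/10
x = 464/5

464/5


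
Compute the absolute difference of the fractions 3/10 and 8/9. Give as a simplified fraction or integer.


Simplify: 3/10 = 3/10 and 8/9 = 8/9
Find common denominator: LCD = 90
Convert: 27/90 and 80/90
Difference = |27 - 80|/90 = 53/90
Simplified = 53/90

53/90


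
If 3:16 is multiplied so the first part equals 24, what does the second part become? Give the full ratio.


Original ratio: 3:16
First term target: 24
Scale factor = 24 / 3 = 8
Multiply second term: 16 * 8 = 128
Equivalent ratio = 24:128

24:128


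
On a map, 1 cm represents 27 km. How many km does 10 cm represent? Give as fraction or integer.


Map scale: 1 cm = 27 km
Measured distance on map = 10 cm
Set up proportion: 10 * 27 / 1
= 270 / 1
= 270 km

270


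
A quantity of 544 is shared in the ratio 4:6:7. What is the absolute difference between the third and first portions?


Total parts = 4 + 6 + 7 = 17
Value per part = 544 / 17 = 32
Shares: 4*32=128, 6*32=192, 7*32=224
Third share = 224, first share = 128
Difference = |224 - 128| = 96

96


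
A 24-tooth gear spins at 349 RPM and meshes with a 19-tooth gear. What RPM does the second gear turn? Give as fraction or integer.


Gear ratio: teeth_A * RPM_A = teeth_B * RPM_B
24 * 349 = 19 * RPM_B
8376 = 19 * RPM_B
RPM_B = 8376 / 19
RPM_B = 8376/19

8376/19


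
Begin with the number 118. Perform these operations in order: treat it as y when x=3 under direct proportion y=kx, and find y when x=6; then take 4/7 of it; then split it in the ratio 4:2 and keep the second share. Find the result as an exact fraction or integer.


Start with 118.
Step 1: Direct prop: k = (118)/3; new y = k*6 = 118*6/3 = 236
Step 2: Take 4/7: 236 * 4/7 = 944/7
Step 3: Split 4:2, second share = 944/7 * 2/6 = 944/21
Final result = 944/21

944/21


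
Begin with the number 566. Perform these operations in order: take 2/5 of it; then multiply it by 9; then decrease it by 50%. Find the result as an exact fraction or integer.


Start with 566.
Step 1: Take 2/5: 566 * 2/5 = 1132/5
Step 2: Multiply by 9: 1132/5 * 9 = 10188/5
Step 3: Decrease by 50%: 10188/5 * 50/100 = 5094/5
Final result = 5094/5

5094/5


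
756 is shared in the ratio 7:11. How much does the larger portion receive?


Total parts = 7 + 11 = 18
Value per part = 756 / 18 = 42
First share = 7 * 42 = 294
Second share = 11 * 42 = 462
Larger share = 462

462


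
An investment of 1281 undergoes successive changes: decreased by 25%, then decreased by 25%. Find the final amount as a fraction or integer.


Start: 1281
Step 1: decrease by 25% => multiply by 75/100
  1281 * 75/100 = 3843/4
Step 2: decrease by 25% => multiply by 75/100
  3843/4 * 75/100 = 11529/16
Final value = 11529/16

11529/16


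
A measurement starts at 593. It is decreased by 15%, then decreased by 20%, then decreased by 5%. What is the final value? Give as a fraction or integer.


Start: 593
Step 1: decrease by 15% => multiply by 85/100
  593 * 85/100 = 10081/20
Step 2: decrease by 20% => multiply by 80/100
  10081/20 * 80/100 = 10081/25
Step 3: decrease by 5% => multiply by 95/100
  10081/25 * 95/100 = 191539/500
Final value = 191539/500

191539/500


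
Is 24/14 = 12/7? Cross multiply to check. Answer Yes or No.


Cross multiply to check 24/14 = 12/7
Left cross product: 24 * 7 = 168
Right cross product: 14 * 12 = 168
168 = 168
Equal, so proportions match => Yes

Yes


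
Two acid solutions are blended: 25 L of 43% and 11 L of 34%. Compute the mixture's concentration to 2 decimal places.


Solute in mixture 1 = 43% of 25 L = 25*43/100 = 43/4 L
Solute in mixture 2 = 34% of 11 L = 11*34/100 = 187/50 L
Total solute = 43/4 + 187/50 = 1449/100 L
Total volume = 25 + 11 = 36 L
Final concentration = 1449/100/36 * 100 = 40.25%

40.25


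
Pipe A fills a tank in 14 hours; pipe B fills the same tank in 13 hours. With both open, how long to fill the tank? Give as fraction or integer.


Rate of A = 1/14 job per hour
Rate of B = 1/13 job per hour
Combined rate = 1/14 + 1/13
Find common denominator: (13 + 14)/(14*13) = 27/182
Combined rate = 27/182 job per hour
Time together = 1 / (27/182) = 182/27 hours

182/27


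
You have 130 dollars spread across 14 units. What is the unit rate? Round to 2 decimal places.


Total dollars = 130
Number of units = 14
Unit rate = 130 / 14
= 9.29 dollars per unit

9.29


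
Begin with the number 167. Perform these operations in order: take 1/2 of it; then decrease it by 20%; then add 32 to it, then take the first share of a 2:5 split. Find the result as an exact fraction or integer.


Start with 167.
Step 1: Take 1/2: 167 * 1/2 = 167/2
Step 2: Decrease by 20%: 167/2 * 80/100 = 334/5
Step 3: Add 32: 334/5+32=494/5; split 2:5 first = 494/5*2/7 = 988/35
Final result = 988/35

988/35


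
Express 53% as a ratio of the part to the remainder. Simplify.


Part = 53%, Remainder = 47%
Ratio = 53:47
GCD(53, 47) = 1
Simplify: 53:47 = 53:47

53:47


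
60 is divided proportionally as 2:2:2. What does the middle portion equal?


Ratio = 2:2:2
Total parts = 2 + 2 + 2 = 6
Value per part = 60 / 6 = 10
First share = 2 * 10 = 20
Middle share = 2 * 10 = 20
Third share = 2 * 10 = 20

20


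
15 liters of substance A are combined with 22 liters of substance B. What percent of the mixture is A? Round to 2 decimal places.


Volume of A = 15 L
Volume of B = 22 L
Total volume = 15 + 22 = 37 L
Percentage of A = (15/37) * 100
= 40.54%

40.54


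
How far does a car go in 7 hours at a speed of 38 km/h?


Using distance = speed * time
Speed = 38 km/h
Time = 7 hours
Distance = 38 * 7
= 266 km

266


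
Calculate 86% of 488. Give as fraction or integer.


Compute 86% of 488
Convert percentage: 86% = 86/100
Multiply: 488 * 86/100
= 41968/100
= 10492/25

10492/25


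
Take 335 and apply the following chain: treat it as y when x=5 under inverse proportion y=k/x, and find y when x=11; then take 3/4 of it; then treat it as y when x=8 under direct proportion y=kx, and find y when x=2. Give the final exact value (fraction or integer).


Start with 335.
Step 1: Inverse prop: k = (335)*5; new y = k/11 = 335*5/11 = 1675/11
Step 2: Take 3/4: 1675/11 * 3/4 = 5025/44
Step 3: Direct prop: k = (5025/44)/8; new y = k*2 = 5025/44*2/8 = 5025/176
Final result = 5025/176

5025/176


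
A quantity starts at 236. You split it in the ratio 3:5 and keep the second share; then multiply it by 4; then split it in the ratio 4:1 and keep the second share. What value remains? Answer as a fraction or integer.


Start with 236.
Step 1: Split 3:5, second share = 236 * 5/8 = 295/2
Step 2: Multiply by 4: 295/2 * 4 = 590
Step 3: Split 4:1, second share = 590 * 1/5 = 118
Final result = 118

118


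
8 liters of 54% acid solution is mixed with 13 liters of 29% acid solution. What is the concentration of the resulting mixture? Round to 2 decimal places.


Solute in mixture 1 = 54% of 8 L = 8*54/100 = 108/25 L
Solute in mixture 2 = 29% of 13 L = 13*29/100 = 377/100 L
Total solute = 108/25 + 377/100 = 809/100 L
Total volume = 8 + 13 = 21 L
Final concentration = 809/100/21 * 100 = 38.52%

38.52


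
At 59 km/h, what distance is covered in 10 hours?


Using distance = speed * time
Speed = 59 km/h
Time = 10 hours
Distance = 59 * 10
= 590 km

590


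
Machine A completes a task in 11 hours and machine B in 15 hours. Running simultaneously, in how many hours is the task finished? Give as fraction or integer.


Rate of A = 1/11 job per hour
Rate of B = 1/15 job per hour
Combined rate = 1/11 + 1/15
Find common denominator: (15 + 11)/(11*15) = 26/165
Combined rate = 26/165 job per hour
Time together = 1 / (26/165) = 165/26 hours

165/26


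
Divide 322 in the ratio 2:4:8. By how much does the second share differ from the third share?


Total parts = 2 + 4 + 8 = 14
Value per part = 322 / 14 = 23
Shares: 2*23=46, 4*23=92, 8*23=184
Second share = 92, third share = 184
Difference = |92 - 184| = 92

92


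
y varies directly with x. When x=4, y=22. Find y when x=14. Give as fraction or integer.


Direct proportion: y = kx
Find k: k = 22/4 = 11/2
Compute y at x=14: y = 11/2 * 14
y = 77

77


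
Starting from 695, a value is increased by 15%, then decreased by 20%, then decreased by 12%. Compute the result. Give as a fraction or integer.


Start: 695
Step 1: increase by 15% => multiply by 115/100
  695 * 115/100 = 3197/4
Step 2: decrease by 20% => multiply by 80/100
  3197/4 * 80/100 = 3197/5
Step 3: decrease by 12% => multiply by 88/100
  3197/5 * 88/100 = 70334/125
Final value = 70334/125

70334/125


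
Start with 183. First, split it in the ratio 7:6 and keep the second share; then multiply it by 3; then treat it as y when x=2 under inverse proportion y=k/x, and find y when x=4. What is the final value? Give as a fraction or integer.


Start with 183.
Step 1: Split 7:6, second share = 183 * 6/13 = 1098/13
Step 2: Multiply by 3: 1098/13 * 3 = 3294/13
Step 3: Inverse prop: k = (3294/13)*2; new y = k/4 = 3294/13*2/4 = 1647/13
Final result = 1647/13

1647/13


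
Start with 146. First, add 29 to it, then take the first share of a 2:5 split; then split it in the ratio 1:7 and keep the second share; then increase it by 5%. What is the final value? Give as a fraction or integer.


Start with 146.
Step 1: Add 29: 146+29=175; split 2:5 first = 175*2/7 = 50
Step 2: Split 1:7, second share = 50 * 7/8 = 175/4
Step 3: Increase by 5%: 175/4 * 105/100 = 735/16
Final result = 735/16

735/16


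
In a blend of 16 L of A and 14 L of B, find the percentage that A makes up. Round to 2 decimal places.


Volume of A = 16 L
Volume of B = 14 L
Total volume = 16 + 14 = 30 L
Percentage of A = (16/30) * 100
= 53.33%

53.33


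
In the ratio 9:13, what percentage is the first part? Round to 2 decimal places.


Total parts = 9 + 13 = 22
First part fraction = 9/22
Percentage = (9/22) * 100
= 0.409091 * 100
= 40.91%

40.91


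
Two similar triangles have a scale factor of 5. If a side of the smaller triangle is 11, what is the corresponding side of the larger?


Similar triangles have proportional sides
Scale factor = 5
Smaller side = 11
Corresponding larger side = 11 * 5
= 55

55


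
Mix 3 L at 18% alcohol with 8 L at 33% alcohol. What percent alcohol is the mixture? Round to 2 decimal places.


Solute in mixture 1 = 18% of 3 L = 3*18/100 = 27/50 L
Solute in mixture 2 = 33% of 8 L = 8*33/100 = 66/25 L
Total solute = 27/50 + 66/25 = 159/50 L
Total volume = 3 + 8 = 11 L
Final concentration = 159/50/11 * 100 = 28.91%

28.91


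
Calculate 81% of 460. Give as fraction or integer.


Compute 81% of 460
Convert percentage: 81% = 81/100
Multiply: 460 * 81/100
= 37260/100
= 1863/5

1863/5


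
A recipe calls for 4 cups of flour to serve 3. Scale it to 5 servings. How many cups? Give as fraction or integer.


Original: 4 cups for 3 servings
Target servings = 5
Scaling factor = 5/3
New amount = 4 * 5/3
= 20/3
= 20/3 cups

20/3


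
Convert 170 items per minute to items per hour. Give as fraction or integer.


Converting from per minute to per hour
Rate = 170 items per minute
Multiply by 60: 170 * 60
= 10200 items per hour

10200


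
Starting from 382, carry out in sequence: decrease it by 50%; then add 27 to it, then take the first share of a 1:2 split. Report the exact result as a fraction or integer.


Start with 382.
Step 1: Decrease by 50%: 382 * 50/100 = 191
Step 2: Add 27: 191+27=218; split 1:2 first = 218*1/3 = 218/3
Final result = 218/3

218/3


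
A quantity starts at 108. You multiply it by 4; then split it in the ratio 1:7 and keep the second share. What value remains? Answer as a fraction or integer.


Start with 108.
Step 1: Multiply by 4: 108 * 4 = 432
Step 2: Split 1:7, second share = 432 * 7/8 = 378
Final result = 378

378


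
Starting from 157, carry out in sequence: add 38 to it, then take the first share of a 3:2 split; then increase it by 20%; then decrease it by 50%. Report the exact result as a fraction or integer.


Start with 157.
Step 1: Add 38: 157+38=195; split 3:2 first = 195*3/5 = 117
Step 2: Increase by 20%: 117 * 120/100 = 702/5
Step 3: Decrease by 50%: 702/5 * 50/100 = 351/5
Final result = 351/5

351/5
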